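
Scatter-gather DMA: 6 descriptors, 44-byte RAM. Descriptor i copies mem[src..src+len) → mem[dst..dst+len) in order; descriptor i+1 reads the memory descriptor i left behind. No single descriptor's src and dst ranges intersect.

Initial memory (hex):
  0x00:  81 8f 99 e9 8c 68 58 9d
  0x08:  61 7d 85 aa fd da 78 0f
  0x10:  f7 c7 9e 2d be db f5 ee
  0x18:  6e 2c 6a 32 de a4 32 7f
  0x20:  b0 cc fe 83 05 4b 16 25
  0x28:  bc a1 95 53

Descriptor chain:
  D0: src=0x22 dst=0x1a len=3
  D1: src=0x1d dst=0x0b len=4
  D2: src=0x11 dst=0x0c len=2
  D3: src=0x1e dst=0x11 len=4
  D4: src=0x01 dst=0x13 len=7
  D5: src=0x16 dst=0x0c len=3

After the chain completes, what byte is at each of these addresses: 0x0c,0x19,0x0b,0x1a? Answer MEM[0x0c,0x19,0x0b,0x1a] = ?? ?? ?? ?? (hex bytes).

MEM[0x0c,0x19,0x0b,0x1a] = 8c 9d a4 fe

  after D0: wrote 3B at 0x1a = fe8305
  after D1: wrote 4B at 0x0b = a4327fb0
  after D2: wrote 2B at 0x0c = c79e
  after D3: wrote 4B at 0x11 = 327fb0cc
  after D4: wrote 7B at 0x13 = 8f99e98c68589d
  after D5: wrote 3B at 0x0c = 8c6858
query mem[0x0c]=0x8c, mem[0x19]=0x9d, mem[0x0b]=0xa4, mem[0x1a]=0xfe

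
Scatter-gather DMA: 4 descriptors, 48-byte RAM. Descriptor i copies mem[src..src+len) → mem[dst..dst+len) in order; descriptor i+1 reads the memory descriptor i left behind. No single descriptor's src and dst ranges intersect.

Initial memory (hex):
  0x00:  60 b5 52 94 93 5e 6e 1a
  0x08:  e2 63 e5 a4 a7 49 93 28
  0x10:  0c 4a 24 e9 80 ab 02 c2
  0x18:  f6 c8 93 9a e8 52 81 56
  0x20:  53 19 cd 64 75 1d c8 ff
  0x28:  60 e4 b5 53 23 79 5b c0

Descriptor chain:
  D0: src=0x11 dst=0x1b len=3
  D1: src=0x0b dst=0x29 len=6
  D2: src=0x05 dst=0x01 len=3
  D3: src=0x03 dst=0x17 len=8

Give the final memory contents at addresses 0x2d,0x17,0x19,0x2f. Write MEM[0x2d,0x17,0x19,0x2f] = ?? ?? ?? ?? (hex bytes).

MEM[0x2d,0x17,0x19,0x2f] = 28 1a 5e c0

#0 dst[0x1b+3] := {0x4a,0x24,0xe9}
#1 dst[0x29+6] := {0xa4,0xa7,0x49,0x93,0x28,0x0c}
#2 dst[0x01+3] := {0x5e,0x6e,0x1a}
#3 dst[0x17+8] := {0x1a,0x93,0x5e,0x6e,0x1a,0xe2,0x63,0xe5}
query mem[0x2d]=0x28, mem[0x17]=0x1a, mem[0x19]=0x5e, mem[0x2f]=0xc0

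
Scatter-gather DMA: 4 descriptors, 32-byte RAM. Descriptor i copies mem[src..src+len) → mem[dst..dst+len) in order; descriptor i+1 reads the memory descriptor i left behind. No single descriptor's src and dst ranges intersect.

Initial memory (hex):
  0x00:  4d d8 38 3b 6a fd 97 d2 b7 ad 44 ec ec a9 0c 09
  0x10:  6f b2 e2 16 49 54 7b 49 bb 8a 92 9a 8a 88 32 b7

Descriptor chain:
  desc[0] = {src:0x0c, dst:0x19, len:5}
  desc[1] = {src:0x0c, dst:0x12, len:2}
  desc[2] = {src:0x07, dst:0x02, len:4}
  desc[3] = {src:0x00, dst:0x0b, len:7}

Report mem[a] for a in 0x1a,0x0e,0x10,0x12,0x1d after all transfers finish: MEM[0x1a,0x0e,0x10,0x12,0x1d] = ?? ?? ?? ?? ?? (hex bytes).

MEM[0x1a,0x0e,0x10,0x12,0x1d] = a9 b7 44 ec 6f

[0] 0x0c->0x19 len=5 : ec a9 0c 09 6f
[1] 0x0c->0x12 len=2 : ec a9
[2] 0x07->0x02 len=4 : d2 b7 ad 44
[3] 0x00->0x0b len=7 : 4d d8 d2 b7 ad 44 97
query mem[0x1a]=0xa9, mem[0x0e]=0xb7, mem[0x10]=0x44, mem[0x12]=0xec, mem[0x1d]=0x6f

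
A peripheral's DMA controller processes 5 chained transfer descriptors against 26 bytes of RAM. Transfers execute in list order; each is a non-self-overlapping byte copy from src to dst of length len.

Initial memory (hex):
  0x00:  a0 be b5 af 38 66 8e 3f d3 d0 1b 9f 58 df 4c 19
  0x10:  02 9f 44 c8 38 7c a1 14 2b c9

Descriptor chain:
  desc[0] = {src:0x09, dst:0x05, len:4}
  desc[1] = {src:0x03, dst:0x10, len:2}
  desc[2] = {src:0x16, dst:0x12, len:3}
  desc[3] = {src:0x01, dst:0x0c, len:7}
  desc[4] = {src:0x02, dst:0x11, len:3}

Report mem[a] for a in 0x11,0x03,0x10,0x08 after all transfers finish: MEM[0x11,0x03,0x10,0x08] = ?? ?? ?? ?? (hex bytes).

D0: mem[0x05..0x08] <- [d0 1b 9f 58]
D1: mem[0x10..0x11] <- [af 38]
D2: mem[0x12..0x14] <- [a1 14 2b]
D3: mem[0x0c..0x12] <- [be b5 af 38 d0 1b 9f]
D4: mem[0x11..0x13] <- [b5 af 38]
query mem[0x11]=0xb5, mem[0x03]=0xaf, mem[0x10]=0xd0, mem[0x08]=0x58

MEM[0x11,0x03,0x10,0x08] = b5 af d0 58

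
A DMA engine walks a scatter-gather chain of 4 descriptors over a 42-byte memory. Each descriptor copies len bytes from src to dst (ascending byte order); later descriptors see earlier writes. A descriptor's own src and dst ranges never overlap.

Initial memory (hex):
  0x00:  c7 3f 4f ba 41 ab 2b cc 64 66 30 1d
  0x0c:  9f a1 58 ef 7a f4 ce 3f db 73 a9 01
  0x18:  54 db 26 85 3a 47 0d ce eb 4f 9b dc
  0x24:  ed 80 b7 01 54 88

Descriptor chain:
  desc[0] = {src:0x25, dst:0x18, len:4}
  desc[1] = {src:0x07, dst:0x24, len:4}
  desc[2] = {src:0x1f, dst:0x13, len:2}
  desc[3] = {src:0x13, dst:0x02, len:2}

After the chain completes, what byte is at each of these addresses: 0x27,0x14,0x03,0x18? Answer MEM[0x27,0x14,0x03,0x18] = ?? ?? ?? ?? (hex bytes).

MEM[0x27,0x14,0x03,0x18] = 30 eb eb 80

[0] 0x25->0x18 len=4 : 80 b7 01 54
[1] 0x07->0x24 len=4 : cc 64 66 30
[2] 0x1f->0x13 len=2 : ce eb
[3] 0x13->0x02 len=2 : ce eb
query mem[0x27]=0x30, mem[0x14]=0xeb, mem[0x03]=0xeb, mem[0x18]=0x80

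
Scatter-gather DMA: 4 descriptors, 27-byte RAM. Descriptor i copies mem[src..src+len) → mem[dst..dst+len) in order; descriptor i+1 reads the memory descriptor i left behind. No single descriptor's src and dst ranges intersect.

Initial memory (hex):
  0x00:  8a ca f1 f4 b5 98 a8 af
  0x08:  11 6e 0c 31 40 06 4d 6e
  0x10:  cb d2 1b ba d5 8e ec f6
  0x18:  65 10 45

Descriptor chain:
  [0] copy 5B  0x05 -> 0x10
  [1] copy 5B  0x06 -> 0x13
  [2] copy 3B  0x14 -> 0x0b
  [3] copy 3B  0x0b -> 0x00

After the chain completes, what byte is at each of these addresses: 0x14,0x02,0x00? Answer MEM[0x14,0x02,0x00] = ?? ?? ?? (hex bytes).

#0 dst[0x10+5] := {0x98,0xa8,0xaf,0x11,0x6e}
#1 dst[0x13+5] := {0xa8,0xaf,0x11,0x6e,0x0c}
#2 dst[0x0b+3] := {0xaf,0x11,0x6e}
#3 dst[0x00+3] := {0xaf,0x11,0x6e}
query mem[0x14]=0xaf, mem[0x02]=0x6e, mem[0x00]=0xaf

MEM[0x14,0x02,0x00] = af 6e af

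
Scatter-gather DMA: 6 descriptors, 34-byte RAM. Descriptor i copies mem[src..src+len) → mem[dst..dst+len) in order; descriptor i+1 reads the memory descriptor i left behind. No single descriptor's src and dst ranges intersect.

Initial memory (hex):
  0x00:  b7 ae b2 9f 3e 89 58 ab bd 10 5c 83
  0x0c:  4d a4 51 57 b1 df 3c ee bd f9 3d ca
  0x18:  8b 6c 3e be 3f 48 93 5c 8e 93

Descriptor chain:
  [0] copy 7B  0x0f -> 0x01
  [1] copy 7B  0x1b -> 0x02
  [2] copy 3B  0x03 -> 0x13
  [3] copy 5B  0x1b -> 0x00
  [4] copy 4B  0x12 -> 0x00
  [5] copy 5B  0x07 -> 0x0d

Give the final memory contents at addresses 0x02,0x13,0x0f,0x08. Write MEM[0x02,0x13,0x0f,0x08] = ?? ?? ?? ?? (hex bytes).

[0] 0x0f->0x01 len=7 : 57 b1 df 3c ee bd f9
[1] 0x1b->0x02 len=7 : be 3f 48 93 5c 8e 93
[2] 0x03->0x13 len=3 : 3f 48 93
[3] 0x1b->0x00 len=5 : be 3f 48 93 5c
[4] 0x12->0x00 len=4 : 3c 3f 48 93
[5] 0x07->0x0d len=5 : 8e 93 10 5c 83
query mem[0x02]=0x48, mem[0x13]=0x3f, mem[0x0f]=0x10, mem[0x08]=0x93

MEM[0x02,0x13,0x0f,0x08] = 48 3f 10 93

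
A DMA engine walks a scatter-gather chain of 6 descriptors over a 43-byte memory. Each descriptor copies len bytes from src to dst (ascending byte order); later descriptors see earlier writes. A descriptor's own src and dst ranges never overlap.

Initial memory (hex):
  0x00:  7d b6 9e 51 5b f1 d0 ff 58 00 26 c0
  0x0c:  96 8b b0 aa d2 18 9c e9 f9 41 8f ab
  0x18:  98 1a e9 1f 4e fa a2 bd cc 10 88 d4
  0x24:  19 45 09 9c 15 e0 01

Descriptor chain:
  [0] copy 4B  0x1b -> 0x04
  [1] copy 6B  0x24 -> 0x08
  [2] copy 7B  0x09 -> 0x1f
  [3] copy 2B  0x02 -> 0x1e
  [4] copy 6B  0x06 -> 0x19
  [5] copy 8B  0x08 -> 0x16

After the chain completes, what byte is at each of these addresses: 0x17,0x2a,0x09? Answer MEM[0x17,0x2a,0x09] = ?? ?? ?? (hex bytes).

D0: mem[0x04..0x07] <- [1f 4e fa a2]
D1: mem[0x08..0x0d] <- [19 45 09 9c 15 e0]
D2: mem[0x1f..0x25] <- [45 09 9c 15 e0 b0 aa]
D3: mem[0x1e..0x1f] <- [9e 51]
D4: mem[0x19..0x1e] <- [fa a2 19 45 09 9c]
D5: mem[0x16..0x1d] <- [19 45 09 9c 15 e0 b0 aa]
query mem[0x17]=0x45, mem[0x2a]=0x01, mem[0x09]=0x45

MEM[0x17,0x2a,0x09] = 45 01 45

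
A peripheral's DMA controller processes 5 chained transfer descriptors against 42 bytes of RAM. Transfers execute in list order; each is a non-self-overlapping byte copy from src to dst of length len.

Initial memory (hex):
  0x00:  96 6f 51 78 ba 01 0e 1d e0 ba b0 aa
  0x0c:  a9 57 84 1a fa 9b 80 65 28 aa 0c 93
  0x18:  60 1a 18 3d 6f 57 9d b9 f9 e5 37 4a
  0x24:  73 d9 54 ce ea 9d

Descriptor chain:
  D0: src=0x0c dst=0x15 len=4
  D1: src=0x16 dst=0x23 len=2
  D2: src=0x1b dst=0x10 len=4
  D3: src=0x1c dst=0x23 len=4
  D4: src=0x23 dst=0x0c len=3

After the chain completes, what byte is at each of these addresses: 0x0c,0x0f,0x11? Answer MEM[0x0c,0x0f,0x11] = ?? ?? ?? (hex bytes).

MEM[0x0c,0x0f,0x11] = 6f 1a 6f

[0] 0x0c->0x15 len=4 : a9 57 84 1a
[1] 0x16->0x23 len=2 : 57 84
[2] 0x1b->0x10 len=4 : 3d 6f 57 9d
[3] 0x1c->0x23 len=4 : 6f 57 9d b9
[4] 0x23->0x0c len=3 : 6f 57 9d
query mem[0x0c]=0x6f, mem[0x0f]=0x1a, mem[0x11]=0x6f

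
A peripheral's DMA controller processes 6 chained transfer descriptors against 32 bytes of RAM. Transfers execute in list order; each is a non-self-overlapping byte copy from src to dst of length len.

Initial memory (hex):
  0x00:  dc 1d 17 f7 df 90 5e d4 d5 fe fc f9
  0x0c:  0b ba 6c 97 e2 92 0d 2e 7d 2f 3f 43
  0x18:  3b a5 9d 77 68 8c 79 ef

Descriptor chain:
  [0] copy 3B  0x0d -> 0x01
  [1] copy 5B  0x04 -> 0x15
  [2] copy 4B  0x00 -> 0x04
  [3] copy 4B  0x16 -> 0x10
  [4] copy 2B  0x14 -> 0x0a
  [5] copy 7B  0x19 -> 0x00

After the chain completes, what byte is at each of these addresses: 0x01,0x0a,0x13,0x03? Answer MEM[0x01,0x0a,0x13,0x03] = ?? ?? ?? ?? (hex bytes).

MEM[0x01,0x0a,0x13,0x03] = 9d 7d d5 68

#0 dst[0x01+3] := {0xba,0x6c,0x97}
#1 dst[0x15+5] := {0xdf,0x90,0x5e,0xd4,0xd5}
#2 dst[0x04+4] := {0xdc,0xba,0x6c,0x97}
#3 dst[0x10+4] := {0x90,0x5e,0xd4,0xd5}
#4 dst[0x0a+2] := {0x7d,0xdf}
#5 dst[0x00+7] := {0xd5,0x9d,0x77,0x68,0x8c,0x79,0xef}
query mem[0x01]=0x9d, mem[0x0a]=0x7d, mem[0x13]=0xd5, mem[0x03]=0x68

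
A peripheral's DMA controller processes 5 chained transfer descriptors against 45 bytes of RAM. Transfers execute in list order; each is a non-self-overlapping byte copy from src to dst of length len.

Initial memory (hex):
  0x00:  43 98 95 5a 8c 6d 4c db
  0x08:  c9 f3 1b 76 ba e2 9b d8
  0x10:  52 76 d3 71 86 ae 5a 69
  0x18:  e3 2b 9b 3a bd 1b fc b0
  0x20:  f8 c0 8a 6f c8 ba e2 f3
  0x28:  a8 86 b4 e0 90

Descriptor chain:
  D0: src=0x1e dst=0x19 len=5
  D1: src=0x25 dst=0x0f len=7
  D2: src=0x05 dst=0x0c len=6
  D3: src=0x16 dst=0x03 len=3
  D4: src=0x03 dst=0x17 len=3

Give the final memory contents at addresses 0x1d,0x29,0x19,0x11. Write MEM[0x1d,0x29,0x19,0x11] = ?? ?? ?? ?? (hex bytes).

[0] 0x1e->0x19 len=5 : fc b0 f8 c0 8a
[1] 0x25->0x0f len=7 : ba e2 f3 a8 86 b4 e0
[2] 0x05->0x0c len=6 : 6d 4c db c9 f3 1b
[3] 0x16->0x03 len=3 : 5a 69 e3
[4] 0x03->0x17 len=3 : 5a 69 e3
query mem[0x1d]=0x8a, mem[0x29]=0x86, mem[0x19]=0xe3, mem[0x11]=0x1b

MEM[0x1d,0x29,0x19,0x11] = 8a 86 e3 1b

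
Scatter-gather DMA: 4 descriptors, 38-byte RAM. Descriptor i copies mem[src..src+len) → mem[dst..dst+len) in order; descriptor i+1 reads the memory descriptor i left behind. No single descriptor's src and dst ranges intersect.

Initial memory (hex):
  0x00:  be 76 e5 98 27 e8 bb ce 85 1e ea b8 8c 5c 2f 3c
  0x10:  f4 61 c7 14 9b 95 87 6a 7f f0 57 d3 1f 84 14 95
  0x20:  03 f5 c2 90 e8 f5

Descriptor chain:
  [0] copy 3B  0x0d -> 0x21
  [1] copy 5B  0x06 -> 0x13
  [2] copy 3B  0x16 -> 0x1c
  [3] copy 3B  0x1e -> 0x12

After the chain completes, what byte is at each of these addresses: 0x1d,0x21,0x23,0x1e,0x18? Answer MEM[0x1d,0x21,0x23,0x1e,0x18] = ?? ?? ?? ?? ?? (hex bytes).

[0] 0x0d->0x21 len=3 : 5c 2f 3c
[1] 0x06->0x13 len=5 : bb ce 85 1e ea
[2] 0x16->0x1c len=3 : 1e ea 7f
[3] 0x1e->0x12 len=3 : 7f 95 03
query mem[0x1d]=0xea, mem[0x21]=0x5c, mem[0x23]=0x3c, mem[0x1e]=0x7f, mem[0x18]=0x7f

MEM[0x1d,0x21,0x23,0x1e,0x18] = ea 5c 3c 7f 7f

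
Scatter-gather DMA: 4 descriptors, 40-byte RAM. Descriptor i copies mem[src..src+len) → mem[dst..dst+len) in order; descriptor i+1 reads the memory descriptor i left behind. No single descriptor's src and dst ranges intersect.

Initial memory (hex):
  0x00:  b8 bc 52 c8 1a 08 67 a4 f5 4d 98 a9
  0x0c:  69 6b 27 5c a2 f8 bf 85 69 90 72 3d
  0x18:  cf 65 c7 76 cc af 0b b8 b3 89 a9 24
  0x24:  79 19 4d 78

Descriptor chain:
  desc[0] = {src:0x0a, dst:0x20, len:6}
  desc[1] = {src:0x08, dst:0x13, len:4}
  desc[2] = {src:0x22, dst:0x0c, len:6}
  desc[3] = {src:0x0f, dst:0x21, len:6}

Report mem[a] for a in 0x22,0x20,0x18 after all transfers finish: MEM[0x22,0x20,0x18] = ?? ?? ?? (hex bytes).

  after D0: wrote 6B at 0x20 = 98a9696b275c
  after D1: wrote 4B at 0x13 = f54d98a9
  after D2: wrote 6B at 0x0c = 696b275c4d78
  after D3: wrote 6B at 0x21 = 5c4d78bff54d
query mem[0x22]=0x4d, mem[0x20]=0x98, mem[0x18]=0xcf

MEM[0x22,0x20,0x18] = 4d 98 cf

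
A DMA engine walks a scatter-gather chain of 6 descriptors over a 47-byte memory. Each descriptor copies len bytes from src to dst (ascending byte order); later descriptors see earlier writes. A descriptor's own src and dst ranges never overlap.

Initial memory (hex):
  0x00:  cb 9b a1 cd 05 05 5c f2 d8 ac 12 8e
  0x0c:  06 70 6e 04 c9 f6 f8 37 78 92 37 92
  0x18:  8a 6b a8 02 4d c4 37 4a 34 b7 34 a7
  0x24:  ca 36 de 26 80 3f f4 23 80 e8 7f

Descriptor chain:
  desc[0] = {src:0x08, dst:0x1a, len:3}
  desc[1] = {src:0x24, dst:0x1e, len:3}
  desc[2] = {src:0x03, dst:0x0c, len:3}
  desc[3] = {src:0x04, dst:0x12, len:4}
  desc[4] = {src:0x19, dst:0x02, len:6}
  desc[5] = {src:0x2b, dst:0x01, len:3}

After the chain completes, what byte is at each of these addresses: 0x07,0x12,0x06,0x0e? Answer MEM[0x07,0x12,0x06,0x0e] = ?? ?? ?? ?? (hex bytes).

#0 dst[0x1a+3] := {0xd8,0xac,0x12}
#1 dst[0x1e+3] := {0xca,0x36,0xde}
#2 dst[0x0c+3] := {0xcd,0x05,0x05}
#3 dst[0x12+4] := {0x05,0x05,0x5c,0xf2}
#4 dst[0x02+6] := {0x6b,0xd8,0xac,0x12,0xc4,0xca}
#5 dst[0x01+3] := {0x23,0x80,0xe8}
query mem[0x07]=0xca, mem[0x12]=0x05, mem[0x06]=0xc4, mem[0x0e]=0x05

MEM[0x07,0x12,0x06,0x0e] = ca 05 c4 05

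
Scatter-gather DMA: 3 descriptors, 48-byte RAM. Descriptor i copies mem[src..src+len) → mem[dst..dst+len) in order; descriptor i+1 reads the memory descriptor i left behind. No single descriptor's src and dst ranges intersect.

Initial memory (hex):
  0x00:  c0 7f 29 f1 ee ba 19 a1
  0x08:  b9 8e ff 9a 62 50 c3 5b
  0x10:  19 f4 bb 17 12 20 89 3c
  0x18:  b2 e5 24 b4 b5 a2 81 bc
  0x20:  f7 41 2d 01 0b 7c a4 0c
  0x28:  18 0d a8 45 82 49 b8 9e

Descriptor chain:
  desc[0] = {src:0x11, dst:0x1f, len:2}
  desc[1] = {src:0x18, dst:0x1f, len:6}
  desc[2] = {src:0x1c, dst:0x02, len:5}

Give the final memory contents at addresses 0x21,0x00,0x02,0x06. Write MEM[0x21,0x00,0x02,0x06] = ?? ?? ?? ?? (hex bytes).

D0: mem[0x1f..0x20] <- [f4 bb]
D1: mem[0x1f..0x24] <- [b2 e5 24 b4 b5 a2]
D2: mem[0x02..0x06] <- [b5 a2 81 b2 e5]
query mem[0x21]=0x24, mem[0x00]=0xc0, mem[0x02]=0xb5, mem[0x06]=0xe5

MEM[0x21,0x00,0x02,0x06] = 24 c0 b5 e5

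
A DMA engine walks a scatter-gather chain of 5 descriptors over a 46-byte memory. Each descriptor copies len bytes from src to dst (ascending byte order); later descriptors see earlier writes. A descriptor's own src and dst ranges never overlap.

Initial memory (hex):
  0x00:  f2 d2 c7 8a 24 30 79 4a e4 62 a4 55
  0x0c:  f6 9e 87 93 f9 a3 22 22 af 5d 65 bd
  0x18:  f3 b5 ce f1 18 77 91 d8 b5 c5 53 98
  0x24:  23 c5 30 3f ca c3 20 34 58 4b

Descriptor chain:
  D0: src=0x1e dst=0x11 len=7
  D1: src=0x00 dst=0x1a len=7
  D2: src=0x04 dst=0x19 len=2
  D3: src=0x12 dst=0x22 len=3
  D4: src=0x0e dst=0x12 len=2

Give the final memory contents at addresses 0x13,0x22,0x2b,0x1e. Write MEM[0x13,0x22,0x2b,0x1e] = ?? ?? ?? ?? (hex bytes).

[0] 0x1e->0x11 len=7 : 91 d8 b5 c5 53 98 23
[1] 0x00->0x1a len=7 : f2 d2 c7 8a 24 30 79
[2] 0x04->0x19 len=2 : 24 30
[3] 0x12->0x22 len=3 : d8 b5 c5
[4] 0x0e->0x12 len=2 : 87 93
query mem[0x13]=0x93, mem[0x22]=0xd8, mem[0x2b]=0x34, mem[0x1e]=0x24

MEM[0x13,0x22,0x2b,0x1e] = 93 d8 34 24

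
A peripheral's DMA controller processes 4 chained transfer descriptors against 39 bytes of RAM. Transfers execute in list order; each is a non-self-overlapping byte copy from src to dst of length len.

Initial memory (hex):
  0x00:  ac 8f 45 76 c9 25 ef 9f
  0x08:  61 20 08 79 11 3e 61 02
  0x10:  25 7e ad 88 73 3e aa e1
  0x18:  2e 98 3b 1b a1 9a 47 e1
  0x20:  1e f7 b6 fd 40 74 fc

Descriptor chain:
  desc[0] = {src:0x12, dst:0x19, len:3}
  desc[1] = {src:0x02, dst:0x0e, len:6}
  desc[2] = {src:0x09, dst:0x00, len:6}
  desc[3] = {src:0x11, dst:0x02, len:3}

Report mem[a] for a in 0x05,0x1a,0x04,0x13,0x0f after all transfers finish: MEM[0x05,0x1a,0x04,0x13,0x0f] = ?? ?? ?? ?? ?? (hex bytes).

MEM[0x05,0x1a,0x04,0x13,0x0f] = 45 88 9f 9f 76

[0] 0x12->0x19 len=3 : ad 88 73
[1] 0x02->0x0e len=6 : 45 76 c9 25 ef 9f
[2] 0x09->0x00 len=6 : 20 08 79 11 3e 45
[3] 0x11->0x02 len=3 : 25 ef 9f
query mem[0x05]=0x45, mem[0x1a]=0x88, mem[0x04]=0x9f, mem[0x13]=0x9f, mem[0x0f]=0x76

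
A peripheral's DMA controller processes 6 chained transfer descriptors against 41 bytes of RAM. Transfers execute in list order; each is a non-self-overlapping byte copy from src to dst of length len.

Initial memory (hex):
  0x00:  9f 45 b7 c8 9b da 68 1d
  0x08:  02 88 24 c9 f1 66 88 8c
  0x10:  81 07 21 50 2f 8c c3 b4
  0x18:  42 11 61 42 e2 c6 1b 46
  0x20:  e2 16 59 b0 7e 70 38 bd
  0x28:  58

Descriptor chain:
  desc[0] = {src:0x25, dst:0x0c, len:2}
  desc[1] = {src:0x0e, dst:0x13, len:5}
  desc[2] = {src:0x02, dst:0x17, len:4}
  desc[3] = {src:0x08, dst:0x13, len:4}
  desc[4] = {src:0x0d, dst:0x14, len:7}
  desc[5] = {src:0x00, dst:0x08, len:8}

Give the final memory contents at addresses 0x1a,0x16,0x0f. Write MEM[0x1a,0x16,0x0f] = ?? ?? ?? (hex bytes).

[0] 0x25->0x0c len=2 : 70 38
[1] 0x0e->0x13 len=5 : 88 8c 81 07 21
[2] 0x02->0x17 len=4 : b7 c8 9b da
[3] 0x08->0x13 len=4 : 02 88 24 c9
[4] 0x0d->0x14 len=7 : 38 88 8c 81 07 21 02
[5] 0x00->0x08 len=8 : 9f 45 b7 c8 9b da 68 1d
query mem[0x1a]=0x02, mem[0x16]=0x8c, mem[0x0f]=0x1d

MEM[0x1a,0x16,0x0f] = 02 8c 1d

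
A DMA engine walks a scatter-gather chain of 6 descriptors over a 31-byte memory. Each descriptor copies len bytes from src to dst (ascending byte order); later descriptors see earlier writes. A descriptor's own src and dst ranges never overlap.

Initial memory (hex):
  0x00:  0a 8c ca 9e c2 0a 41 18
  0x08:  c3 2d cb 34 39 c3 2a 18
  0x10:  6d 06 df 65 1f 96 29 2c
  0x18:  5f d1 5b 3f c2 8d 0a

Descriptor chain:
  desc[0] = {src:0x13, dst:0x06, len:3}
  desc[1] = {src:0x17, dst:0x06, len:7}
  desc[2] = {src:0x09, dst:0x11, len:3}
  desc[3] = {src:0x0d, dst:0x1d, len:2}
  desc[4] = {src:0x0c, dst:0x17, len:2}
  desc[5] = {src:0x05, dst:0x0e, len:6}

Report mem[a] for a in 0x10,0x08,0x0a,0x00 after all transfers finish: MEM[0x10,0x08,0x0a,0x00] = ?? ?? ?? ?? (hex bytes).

D0: mem[0x06..0x08] <- [65 1f 96]
D1: mem[0x06..0x0c] <- [2c 5f d1 5b 3f c2 8d]
D2: mem[0x11..0x13] <- [5b 3f c2]
D3: mem[0x1d..0x1e] <- [c3 2a]
D4: mem[0x17..0x18] <- [8d c3]
D5: mem[0x0e..0x13] <- [0a 2c 5f d1 5b 3f]
query mem[0x10]=0x5f, mem[0x08]=0xd1, mem[0x0a]=0x3f, mem[0x00]=0x0a

MEM[0x10,0x08,0x0a,0x00] = 5f d1 3f 0a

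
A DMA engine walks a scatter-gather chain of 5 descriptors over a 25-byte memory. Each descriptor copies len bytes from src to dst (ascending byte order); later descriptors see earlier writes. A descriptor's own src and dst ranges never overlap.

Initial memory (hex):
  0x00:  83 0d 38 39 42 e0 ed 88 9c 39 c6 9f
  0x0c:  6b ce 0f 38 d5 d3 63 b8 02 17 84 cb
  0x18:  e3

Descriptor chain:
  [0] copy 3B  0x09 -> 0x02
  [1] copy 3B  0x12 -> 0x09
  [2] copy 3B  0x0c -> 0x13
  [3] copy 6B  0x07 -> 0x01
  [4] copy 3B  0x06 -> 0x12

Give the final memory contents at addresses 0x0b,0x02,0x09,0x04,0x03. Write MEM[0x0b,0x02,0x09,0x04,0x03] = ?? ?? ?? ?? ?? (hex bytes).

D0: mem[0x02..0x04] <- [39 c6 9f]
D1: mem[0x09..0x0b] <- [63 b8 02]
D2: mem[0x13..0x15] <- [6b ce 0f]
D3: mem[0x01..0x06] <- [88 9c 63 b8 02 6b]
D4: mem[0x12..0x14] <- [6b 88 9c]
query mem[0x0b]=0x02, mem[0x02]=0x9c, mem[0x09]=0x63, mem[0x04]=0xb8, mem[0x03]=0x63

MEM[0x0b,0x02,0x09,0x04,0x03] = 02 9c 63 b8 63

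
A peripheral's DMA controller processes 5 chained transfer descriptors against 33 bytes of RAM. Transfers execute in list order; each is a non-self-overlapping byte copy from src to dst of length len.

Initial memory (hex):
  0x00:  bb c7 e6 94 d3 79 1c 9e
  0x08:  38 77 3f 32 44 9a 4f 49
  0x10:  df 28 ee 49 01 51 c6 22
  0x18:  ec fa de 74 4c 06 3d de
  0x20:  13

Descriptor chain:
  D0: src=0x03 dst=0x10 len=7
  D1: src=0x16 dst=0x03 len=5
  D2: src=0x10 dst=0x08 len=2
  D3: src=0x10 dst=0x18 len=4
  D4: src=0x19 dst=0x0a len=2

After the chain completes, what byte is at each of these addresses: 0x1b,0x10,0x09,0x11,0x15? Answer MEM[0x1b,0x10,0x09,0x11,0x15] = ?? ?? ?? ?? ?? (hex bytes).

MEM[0x1b,0x10,0x09,0x11,0x15] = 1c 94 d3 d3 38

[0] 0x03->0x10 len=7 : 94 d3 79 1c 9e 38 77
[1] 0x16->0x03 len=5 : 77 22 ec fa de
[2] 0x10->0x08 len=2 : 94 d3
[3] 0x10->0x18 len=4 : 94 d3 79 1c
[4] 0x19->0x0a len=2 : d3 79
query mem[0x1b]=0x1c, mem[0x10]=0x94, mem[0x09]=0xd3, mem[0x11]=0xd3, mem[0x15]=0x38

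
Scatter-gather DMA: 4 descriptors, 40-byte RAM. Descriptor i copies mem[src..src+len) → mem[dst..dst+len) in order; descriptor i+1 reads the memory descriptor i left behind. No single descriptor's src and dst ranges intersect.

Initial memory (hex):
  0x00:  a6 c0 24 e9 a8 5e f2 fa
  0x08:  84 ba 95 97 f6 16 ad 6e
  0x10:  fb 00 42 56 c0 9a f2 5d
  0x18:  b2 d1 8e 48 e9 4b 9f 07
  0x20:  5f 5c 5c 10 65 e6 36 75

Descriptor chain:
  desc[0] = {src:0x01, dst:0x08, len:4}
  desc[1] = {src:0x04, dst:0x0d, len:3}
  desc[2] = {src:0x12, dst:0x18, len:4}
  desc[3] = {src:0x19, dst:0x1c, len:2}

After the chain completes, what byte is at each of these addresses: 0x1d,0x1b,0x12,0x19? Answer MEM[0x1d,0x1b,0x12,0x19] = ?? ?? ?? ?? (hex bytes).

MEM[0x1d,0x1b,0x12,0x19] = c0 9a 42 56

#0 dst[0x08+4] := {0xc0,0x24,0xe9,0xa8}
#1 dst[0x0d+3] := {0xa8,0x5e,0xf2}
#2 dst[0x18+4] := {0x42,0x56,0xc0,0x9a}
#3 dst[0x1c+2] := {0x56,0xc0}
query mem[0x1d]=0xc0, mem[0x1b]=0x9a, mem[0x12]=0x42, mem[0x19]=0x56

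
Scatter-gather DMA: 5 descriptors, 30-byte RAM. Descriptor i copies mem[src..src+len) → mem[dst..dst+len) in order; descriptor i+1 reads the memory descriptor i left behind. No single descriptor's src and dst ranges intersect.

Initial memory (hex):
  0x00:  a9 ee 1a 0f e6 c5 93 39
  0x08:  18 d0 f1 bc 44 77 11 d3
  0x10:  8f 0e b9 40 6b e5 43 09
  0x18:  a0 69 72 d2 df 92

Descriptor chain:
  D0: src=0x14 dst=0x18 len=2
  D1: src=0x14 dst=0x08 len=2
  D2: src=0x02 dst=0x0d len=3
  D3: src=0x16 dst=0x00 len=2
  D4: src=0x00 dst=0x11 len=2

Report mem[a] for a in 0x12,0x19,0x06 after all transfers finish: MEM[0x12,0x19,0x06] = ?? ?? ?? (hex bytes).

  after D0: wrote 2B at 0x18 = 6be5
  after D1: wrote 2B at 0x08 = 6be5
  after D2: wrote 3B at 0x0d = 1a0fe6
  after D3: wrote 2B at 0x00 = 4309
  after D4: wrote 2B at 0x11 = 4309
query mem[0x12]=0x09, mem[0x19]=0xe5, mem[0x06]=0x93

MEM[0x12,0x19,0x06] = 09 e5 93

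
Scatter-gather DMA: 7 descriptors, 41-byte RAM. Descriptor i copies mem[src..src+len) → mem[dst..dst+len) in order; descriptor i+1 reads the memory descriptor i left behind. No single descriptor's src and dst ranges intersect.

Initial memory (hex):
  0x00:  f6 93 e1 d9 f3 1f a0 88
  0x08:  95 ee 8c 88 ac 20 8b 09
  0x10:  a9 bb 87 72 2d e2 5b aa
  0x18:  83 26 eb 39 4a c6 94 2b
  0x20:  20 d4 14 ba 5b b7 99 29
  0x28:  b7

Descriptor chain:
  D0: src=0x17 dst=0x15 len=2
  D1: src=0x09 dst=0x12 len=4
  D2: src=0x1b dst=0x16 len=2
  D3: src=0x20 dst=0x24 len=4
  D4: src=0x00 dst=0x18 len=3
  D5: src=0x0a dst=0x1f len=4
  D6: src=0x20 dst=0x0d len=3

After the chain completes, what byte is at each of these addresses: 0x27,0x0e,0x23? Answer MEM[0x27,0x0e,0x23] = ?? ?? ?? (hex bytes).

  after D0: wrote 2B at 0x15 = aa83
  after D1: wrote 4B at 0x12 = ee8c88ac
  after D2: wrote 2B at 0x16 = 394a
  after D3: wrote 4B at 0x24 = 20d414ba
  after D4: wrote 3B at 0x18 = f693e1
  after D5: wrote 4B at 0x1f = 8c88ac20
  after D6: wrote 3B at 0x0d = 88ac20
query mem[0x27]=0xba, mem[0x0e]=0xac, mem[0x23]=0xba

MEM[0x27,0x0e,0x23] = ba ac ba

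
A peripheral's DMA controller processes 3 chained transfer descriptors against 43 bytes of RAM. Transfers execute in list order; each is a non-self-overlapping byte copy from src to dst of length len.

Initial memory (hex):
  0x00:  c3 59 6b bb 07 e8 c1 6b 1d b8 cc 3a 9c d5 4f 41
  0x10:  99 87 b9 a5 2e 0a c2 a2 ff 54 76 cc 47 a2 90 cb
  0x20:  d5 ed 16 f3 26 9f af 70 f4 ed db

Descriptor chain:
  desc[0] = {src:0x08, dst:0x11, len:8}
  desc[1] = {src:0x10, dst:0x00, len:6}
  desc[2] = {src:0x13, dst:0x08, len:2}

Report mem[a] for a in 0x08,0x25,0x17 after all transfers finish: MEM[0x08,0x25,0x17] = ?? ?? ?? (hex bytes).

MEM[0x08,0x25,0x17] = cc 9f 4f

  after D0: wrote 8B at 0x11 = 1db8cc3a9cd54f41
  after D1: wrote 6B at 0x00 = 991db8cc3a9c
  after D2: wrote 2B at 0x08 = cc3a
query mem[0x08]=0xcc, mem[0x25]=0x9f, mem[0x17]=0x4f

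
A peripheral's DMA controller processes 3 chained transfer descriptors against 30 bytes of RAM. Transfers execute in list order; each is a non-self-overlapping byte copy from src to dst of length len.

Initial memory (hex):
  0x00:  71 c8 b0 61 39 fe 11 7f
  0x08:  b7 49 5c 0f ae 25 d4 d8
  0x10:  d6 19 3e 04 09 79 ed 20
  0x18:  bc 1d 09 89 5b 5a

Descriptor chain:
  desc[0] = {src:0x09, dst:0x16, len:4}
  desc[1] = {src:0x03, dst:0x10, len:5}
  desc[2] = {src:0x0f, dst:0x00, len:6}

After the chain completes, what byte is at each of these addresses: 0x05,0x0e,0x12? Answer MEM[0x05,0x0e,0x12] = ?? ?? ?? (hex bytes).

MEM[0x05,0x0e,0x12] = 7f d4 fe

[0] 0x09->0x16 len=4 : 49 5c 0f ae
[1] 0x03->0x10 len=5 : 61 39 fe 11 7f
[2] 0x0f->0x00 len=6 : d8 61 39 fe 11 7f
query mem[0x05]=0x7f, mem[0x0e]=0xd4, mem[0x12]=0xfe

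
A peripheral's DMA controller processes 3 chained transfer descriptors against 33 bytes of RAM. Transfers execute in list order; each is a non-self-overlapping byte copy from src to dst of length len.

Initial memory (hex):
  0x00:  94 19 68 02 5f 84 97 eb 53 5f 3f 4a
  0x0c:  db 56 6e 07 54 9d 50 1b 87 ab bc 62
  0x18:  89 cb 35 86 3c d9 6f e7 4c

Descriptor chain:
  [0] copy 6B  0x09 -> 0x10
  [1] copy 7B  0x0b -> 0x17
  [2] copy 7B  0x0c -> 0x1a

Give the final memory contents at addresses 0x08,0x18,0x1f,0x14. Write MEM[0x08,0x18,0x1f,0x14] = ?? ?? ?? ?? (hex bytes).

MEM[0x08,0x18,0x1f,0x14] = 53 db 3f 56

[0] 0x09->0x10 len=6 : 5f 3f 4a db 56 6e
[1] 0x0b->0x17 len=7 : 4a db 56 6e 07 5f 3f
[2] 0x0c->0x1a len=7 : db 56 6e 07 5f 3f 4a
query mem[0x08]=0x53, mem[0x18]=0xdb, mem[0x1f]=0x3f, mem[0x14]=0x56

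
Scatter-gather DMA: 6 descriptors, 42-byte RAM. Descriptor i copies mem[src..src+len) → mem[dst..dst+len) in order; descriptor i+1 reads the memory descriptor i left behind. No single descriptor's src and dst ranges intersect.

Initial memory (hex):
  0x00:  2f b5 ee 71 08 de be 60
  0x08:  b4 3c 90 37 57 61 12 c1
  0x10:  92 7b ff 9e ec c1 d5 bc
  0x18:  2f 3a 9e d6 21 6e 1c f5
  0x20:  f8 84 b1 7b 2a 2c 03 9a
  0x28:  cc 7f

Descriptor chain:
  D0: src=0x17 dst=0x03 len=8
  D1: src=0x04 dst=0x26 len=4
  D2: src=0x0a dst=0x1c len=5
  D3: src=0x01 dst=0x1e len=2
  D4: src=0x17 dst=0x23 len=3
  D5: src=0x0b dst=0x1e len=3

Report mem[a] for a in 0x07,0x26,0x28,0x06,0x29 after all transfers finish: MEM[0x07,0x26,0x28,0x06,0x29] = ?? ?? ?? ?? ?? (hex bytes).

D0: mem[0x03..0x0a] <- [bc 2f 3a 9e d6 21 6e 1c]
D1: mem[0x26..0x29] <- [2f 3a 9e d6]
D2: mem[0x1c..0x20] <- [1c 37 57 61 12]
D3: mem[0x1e..0x1f] <- [b5 ee]
D4: mem[0x23..0x25] <- [bc 2f 3a]
D5: mem[0x1e..0x20] <- [37 57 61]
query mem[0x07]=0xd6, mem[0x26]=0x2f, mem[0x28]=0x9e, mem[0x06]=0x9e, mem[0x29]=0xd6

MEM[0x07,0x26,0x28,0x06,0x29] = d6 2f 9e 9e d6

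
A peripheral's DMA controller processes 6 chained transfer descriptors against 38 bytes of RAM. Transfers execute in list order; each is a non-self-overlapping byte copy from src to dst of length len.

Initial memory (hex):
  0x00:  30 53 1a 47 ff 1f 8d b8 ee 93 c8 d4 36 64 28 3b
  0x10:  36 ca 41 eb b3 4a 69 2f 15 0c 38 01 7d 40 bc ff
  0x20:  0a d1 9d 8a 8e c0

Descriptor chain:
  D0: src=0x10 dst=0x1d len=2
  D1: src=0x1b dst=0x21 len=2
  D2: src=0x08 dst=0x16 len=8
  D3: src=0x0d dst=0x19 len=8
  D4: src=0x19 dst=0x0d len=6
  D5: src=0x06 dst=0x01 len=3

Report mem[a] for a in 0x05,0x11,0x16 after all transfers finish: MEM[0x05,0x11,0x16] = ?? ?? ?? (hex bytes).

MEM[0x05,0x11,0x16] = 1f ca ee

  after D0: wrote 2B at 0x1d = 36ca
  after D1: wrote 2B at 0x21 = 017d
  after D2: wrote 8B at 0x16 = ee93c8d43664283b
  after D3: wrote 8B at 0x19 = 64283b36ca41ebb3
  after D4: wrote 6B at 0x0d = 64283b36ca41
  after D5: wrote 3B at 0x01 = 8db8ee
query mem[0x05]=0x1f, mem[0x11]=0xca, mem[0x16]=0xee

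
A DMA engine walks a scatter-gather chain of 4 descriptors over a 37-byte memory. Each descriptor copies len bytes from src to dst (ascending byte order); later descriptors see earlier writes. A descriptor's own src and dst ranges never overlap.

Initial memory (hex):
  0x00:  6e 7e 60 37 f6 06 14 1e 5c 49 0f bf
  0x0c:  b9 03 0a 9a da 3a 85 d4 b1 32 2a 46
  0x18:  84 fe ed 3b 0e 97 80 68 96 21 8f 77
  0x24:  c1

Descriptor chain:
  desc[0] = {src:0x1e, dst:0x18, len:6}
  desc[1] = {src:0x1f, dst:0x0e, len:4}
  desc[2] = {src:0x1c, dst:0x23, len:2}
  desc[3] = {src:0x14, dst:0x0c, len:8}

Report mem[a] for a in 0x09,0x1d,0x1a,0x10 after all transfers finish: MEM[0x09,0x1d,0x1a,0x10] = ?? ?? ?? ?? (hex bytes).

MEM[0x09,0x1d,0x1a,0x10] = 49 77 96 80

#0 dst[0x18+6] := {0x80,0x68,0x96,0x21,0x8f,0x77}
#1 dst[0x0e+4] := {0x68,0x96,0x21,0x8f}
#2 dst[0x23+2] := {0x8f,0x77}
#3 dst[0x0c+8] := {0xb1,0x32,0x2a,0x46,0x80,0x68,0x96,0x21}
query mem[0x09]=0x49, mem[0x1d]=0x77, mem[0x1a]=0x96, mem[0x10]=0x80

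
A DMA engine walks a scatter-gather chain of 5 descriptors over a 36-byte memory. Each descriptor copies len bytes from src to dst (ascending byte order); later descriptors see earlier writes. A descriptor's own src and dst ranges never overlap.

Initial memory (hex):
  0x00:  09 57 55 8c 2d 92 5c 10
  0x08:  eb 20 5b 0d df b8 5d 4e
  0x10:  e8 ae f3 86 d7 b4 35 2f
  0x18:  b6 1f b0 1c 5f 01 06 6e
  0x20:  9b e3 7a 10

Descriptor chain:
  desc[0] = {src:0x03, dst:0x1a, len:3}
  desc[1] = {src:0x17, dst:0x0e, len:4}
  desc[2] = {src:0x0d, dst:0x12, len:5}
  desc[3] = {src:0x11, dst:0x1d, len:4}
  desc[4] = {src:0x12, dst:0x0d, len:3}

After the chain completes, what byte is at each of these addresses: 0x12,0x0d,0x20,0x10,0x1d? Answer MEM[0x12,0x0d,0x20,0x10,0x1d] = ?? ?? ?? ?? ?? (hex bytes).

[0] 0x03->0x1a len=3 : 8c 2d 92
[1] 0x17->0x0e len=4 : 2f b6 1f 8c
[2] 0x0d->0x12 len=5 : b8 2f b6 1f 8c
[3] 0x11->0x1d len=4 : 8c b8 2f b6
[4] 0x12->0x0d len=3 : b8 2f b6
query mem[0x12]=0xb8, mem[0x0d]=0xb8, mem[0x20]=0xb6, mem[0x10]=0x1f, mem[0x1d]=0x8c

MEM[0x12,0x0d,0x20,0x10,0x1d] = b8 b8 b6 1f 8c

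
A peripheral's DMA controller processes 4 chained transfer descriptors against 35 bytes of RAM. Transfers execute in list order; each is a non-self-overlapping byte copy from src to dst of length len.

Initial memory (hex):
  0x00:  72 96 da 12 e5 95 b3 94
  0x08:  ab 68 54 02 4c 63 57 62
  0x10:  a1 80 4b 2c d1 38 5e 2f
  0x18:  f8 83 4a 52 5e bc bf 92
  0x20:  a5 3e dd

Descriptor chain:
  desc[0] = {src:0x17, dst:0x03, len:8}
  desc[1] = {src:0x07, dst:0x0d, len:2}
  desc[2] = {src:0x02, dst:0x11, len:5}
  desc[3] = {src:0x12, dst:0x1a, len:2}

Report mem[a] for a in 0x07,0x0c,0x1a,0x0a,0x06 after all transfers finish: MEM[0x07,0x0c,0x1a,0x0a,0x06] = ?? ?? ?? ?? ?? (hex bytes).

MEM[0x07,0x0c,0x1a,0x0a,0x06] = 52 4c 2f bf 4a

  after D0: wrote 8B at 0x03 = 2ff8834a525ebcbf
  after D1: wrote 2B at 0x0d = 525e
  after D2: wrote 5B at 0x11 = da2ff8834a
  after D3: wrote 2B at 0x1a = 2ff8
query mem[0x07]=0x52, mem[0x0c]=0x4c, mem[0x1a]=0x2f, mem[0x0a]=0xbf, mem[0x06]=0x4a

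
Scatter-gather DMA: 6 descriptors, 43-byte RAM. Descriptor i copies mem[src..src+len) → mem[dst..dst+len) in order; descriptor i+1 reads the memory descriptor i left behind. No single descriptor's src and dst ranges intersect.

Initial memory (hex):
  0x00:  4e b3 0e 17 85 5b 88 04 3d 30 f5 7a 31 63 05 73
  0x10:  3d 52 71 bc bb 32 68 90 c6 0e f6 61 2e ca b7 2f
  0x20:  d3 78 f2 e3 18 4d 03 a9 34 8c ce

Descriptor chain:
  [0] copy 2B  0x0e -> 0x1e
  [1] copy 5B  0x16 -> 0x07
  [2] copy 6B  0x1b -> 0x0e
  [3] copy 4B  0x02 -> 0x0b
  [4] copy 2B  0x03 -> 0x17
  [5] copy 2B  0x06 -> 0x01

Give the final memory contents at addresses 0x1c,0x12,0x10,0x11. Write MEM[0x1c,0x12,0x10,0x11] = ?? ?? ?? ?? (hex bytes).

MEM[0x1c,0x12,0x10,0x11] = 2e 73 ca 05

[0] 0x0e->0x1e len=2 : 05 73
[1] 0x16->0x07 len=5 : 68 90 c6 0e f6
[2] 0x1b->0x0e len=6 : 61 2e ca 05 73 d3
[3] 0x02->0x0b len=4 : 0e 17 85 5b
[4] 0x03->0x17 len=2 : 17 85
[5] 0x06->0x01 len=2 : 88 68
query mem[0x1c]=0x2e, mem[0x12]=0x73, mem[0x10]=0xca, mem[0x11]=0x05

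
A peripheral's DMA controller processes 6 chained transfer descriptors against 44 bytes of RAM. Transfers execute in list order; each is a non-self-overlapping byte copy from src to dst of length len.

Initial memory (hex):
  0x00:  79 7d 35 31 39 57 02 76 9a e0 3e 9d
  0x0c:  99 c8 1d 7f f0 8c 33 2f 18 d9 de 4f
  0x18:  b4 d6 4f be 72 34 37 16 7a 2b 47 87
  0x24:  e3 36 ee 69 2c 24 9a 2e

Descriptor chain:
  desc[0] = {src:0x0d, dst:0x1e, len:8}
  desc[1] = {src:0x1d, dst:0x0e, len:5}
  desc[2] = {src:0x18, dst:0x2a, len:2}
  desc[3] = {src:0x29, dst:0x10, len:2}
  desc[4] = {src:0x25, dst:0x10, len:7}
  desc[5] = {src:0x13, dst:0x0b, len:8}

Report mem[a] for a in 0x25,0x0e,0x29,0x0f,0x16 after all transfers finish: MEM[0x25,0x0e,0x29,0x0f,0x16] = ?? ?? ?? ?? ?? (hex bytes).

[0] 0x0d->0x1e len=8 : c8 1d 7f f0 8c 33 2f 18
[1] 0x1d->0x0e len=5 : 34 c8 1d 7f f0
[2] 0x18->0x2a len=2 : b4 d6
[3] 0x29->0x10 len=2 : 24 b4
[4] 0x25->0x10 len=7 : 18 ee 69 2c 24 b4 d6
[5] 0x13->0x0b len=8 : 2c 24 b4 d6 4f b4 d6 4f
query mem[0x25]=0x18, mem[0x0e]=0xd6, mem[0x29]=0x24, mem[0x0f]=0x4f, mem[0x16]=0xd6

MEM[0x25,0x0e,0x29,0x0f,0x16] = 18 d6 24 4f d6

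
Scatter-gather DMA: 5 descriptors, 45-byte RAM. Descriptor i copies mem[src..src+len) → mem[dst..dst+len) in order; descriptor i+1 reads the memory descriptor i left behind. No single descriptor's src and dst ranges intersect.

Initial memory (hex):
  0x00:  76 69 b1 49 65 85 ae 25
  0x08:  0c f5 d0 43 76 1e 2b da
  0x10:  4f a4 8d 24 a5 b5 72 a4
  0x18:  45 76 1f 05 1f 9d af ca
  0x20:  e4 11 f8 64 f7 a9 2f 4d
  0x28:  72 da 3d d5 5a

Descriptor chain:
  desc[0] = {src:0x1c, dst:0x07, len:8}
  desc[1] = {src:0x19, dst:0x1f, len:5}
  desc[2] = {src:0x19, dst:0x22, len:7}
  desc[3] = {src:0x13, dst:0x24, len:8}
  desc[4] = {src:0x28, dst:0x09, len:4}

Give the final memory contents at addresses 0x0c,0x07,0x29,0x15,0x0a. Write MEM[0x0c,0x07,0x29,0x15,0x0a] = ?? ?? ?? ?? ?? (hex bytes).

MEM[0x0c,0x07,0x29,0x15,0x0a] = 1f 1f 45 b5 45

#0 dst[0x07+8] := {0x1f,0x9d,0xaf,0xca,0xe4,0x11,0xf8,0x64}
#1 dst[0x1f+5] := {0x76,0x1f,0x05,0x1f,0x9d}
#2 dst[0x22+7] := {0x76,0x1f,0x05,0x1f,0x9d,0xaf,0x76}
#3 dst[0x24+8] := {0x24,0xa5,0xb5,0x72,0xa4,0x45,0x76,0x1f}
#4 dst[0x09+4] := {0xa4,0x45,0x76,0x1f}
query mem[0x0c]=0x1f, mem[0x07]=0x1f, mem[0x29]=0x45, mem[0x15]=0xb5, mem[0x0a]=0x45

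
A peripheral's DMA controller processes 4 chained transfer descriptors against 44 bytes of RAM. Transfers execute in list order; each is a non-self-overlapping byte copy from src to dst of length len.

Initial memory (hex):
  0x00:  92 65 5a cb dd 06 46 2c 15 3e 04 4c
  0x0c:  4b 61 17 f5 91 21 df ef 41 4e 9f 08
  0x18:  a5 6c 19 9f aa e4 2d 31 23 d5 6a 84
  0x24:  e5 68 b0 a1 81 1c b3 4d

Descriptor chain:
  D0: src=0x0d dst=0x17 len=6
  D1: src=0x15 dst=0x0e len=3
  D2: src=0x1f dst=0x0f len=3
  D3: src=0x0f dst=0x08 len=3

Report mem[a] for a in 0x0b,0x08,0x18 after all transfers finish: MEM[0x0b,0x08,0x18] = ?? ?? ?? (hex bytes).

MEM[0x0b,0x08,0x18] = 4c 31 17

#0 dst[0x17+6] := {0x61,0x17,0xf5,0x91,0x21,0xdf}
#1 dst[0x0e+3] := {0x4e,0x9f,0x61}
#2 dst[0x0f+3] := {0x31,0x23,0xd5}
#3 dst[0x08+3] := {0x31,0x23,0xd5}
query mem[0x0b]=0x4c, mem[0x08]=0x31, mem[0x18]=0x17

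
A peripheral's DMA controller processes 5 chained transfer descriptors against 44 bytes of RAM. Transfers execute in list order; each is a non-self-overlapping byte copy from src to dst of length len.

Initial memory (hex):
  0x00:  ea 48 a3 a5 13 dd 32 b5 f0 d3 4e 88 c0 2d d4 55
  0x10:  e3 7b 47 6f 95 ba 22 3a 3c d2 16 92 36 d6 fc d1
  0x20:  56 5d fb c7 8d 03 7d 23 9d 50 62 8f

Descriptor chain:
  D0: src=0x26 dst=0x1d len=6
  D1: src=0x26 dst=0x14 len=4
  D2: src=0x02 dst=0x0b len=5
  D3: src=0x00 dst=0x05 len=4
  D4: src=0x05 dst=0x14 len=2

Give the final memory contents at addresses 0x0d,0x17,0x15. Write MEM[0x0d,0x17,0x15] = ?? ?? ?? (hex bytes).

[0] 0x26->0x1d len=6 : 7d 23 9d 50 62 8f
[1] 0x26->0x14 len=4 : 7d 23 9d 50
[2] 0x02->0x0b len=5 : a3 a5 13 dd 32
[3] 0x00->0x05 len=4 : ea 48 a3 a5
[4] 0x05->0x14 len=2 : ea 48
query mem[0x0d]=0x13, mem[0x17]=0x50, mem[0x15]=0x48

MEM[0x0d,0x17,0x15] = 13 50 48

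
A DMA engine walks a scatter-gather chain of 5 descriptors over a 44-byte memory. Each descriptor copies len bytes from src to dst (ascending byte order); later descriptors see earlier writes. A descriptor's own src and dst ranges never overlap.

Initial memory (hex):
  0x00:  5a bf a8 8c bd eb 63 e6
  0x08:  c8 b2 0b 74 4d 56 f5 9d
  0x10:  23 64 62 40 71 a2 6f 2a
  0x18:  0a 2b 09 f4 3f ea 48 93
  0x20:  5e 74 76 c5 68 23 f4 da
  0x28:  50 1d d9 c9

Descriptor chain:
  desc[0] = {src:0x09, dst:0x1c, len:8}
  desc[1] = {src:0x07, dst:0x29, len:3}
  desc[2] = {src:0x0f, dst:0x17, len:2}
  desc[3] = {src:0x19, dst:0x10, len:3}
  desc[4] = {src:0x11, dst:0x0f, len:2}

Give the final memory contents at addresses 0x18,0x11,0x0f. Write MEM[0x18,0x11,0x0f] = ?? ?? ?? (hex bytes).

D0: mem[0x1c..0x23] <- [b2 0b 74 4d 56 f5 9d 23]
D1: mem[0x29..0x2b] <- [e6 c8 b2]
D2: mem[0x17..0x18] <- [9d 23]
D3: mem[0x10..0x12] <- [2b 09 f4]
D4: mem[0x0f..0x10] <- [09 f4]
query mem[0x18]=0x23, mem[0x11]=0x09, mem[0x0f]=0x09

MEM[0x18,0x11,0x0f] = 23 09 09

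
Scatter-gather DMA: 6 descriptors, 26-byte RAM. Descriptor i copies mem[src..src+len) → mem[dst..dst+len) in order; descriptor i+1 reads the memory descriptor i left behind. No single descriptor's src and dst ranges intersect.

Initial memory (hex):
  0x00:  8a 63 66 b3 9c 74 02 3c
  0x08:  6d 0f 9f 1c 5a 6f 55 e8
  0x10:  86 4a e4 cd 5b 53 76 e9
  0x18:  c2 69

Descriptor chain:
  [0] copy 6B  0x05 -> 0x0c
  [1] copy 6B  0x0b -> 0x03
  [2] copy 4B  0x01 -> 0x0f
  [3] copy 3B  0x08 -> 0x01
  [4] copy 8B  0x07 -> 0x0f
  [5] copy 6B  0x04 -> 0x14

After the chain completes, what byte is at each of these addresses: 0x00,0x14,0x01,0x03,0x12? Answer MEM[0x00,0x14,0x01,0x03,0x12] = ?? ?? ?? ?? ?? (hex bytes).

D0: mem[0x0c..0x11] <- [74 02 3c 6d 0f 9f]
D1: mem[0x03..0x08] <- [1c 74 02 3c 6d 0f]
D2: mem[0x0f..0x12] <- [63 66 1c 74]
D3: mem[0x01..0x03] <- [0f 0f 9f]
D4: mem[0x0f..0x16] <- [6d 0f 0f 9f 1c 74 02 3c]
D5: mem[0x14..0x19] <- [74 02 3c 6d 0f 0f]
query mem[0x00]=0x8a, mem[0x14]=0x74, mem[0x01]=0x0f, mem[0x03]=0x9f, mem[0x12]=0x9f

MEM[0x00,0x14,0x01,0x03,0x12] = 8a 74 0f 9f 9f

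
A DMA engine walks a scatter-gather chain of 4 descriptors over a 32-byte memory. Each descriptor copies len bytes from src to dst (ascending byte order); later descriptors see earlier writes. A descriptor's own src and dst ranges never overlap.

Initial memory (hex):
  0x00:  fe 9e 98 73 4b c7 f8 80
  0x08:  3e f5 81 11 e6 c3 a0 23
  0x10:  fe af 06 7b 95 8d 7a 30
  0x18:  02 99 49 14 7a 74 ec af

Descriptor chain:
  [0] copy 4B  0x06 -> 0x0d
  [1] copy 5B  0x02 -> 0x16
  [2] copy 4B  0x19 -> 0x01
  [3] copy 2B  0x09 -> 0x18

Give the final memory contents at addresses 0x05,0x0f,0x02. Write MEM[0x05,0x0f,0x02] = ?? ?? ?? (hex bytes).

[0] 0x06->0x0d len=4 : f8 80 3e f5
[1] 0x02->0x16 len=5 : 98 73 4b c7 f8
[2] 0x19->0x01 len=4 : c7 f8 14 7a
[3] 0x09->0x18 len=2 : f5 81
query mem[0x05]=0xc7, mem[0x0f]=0x3e, mem[0x02]=0xf8

MEM[0x05,0x0f,0x02] = c7 3e f8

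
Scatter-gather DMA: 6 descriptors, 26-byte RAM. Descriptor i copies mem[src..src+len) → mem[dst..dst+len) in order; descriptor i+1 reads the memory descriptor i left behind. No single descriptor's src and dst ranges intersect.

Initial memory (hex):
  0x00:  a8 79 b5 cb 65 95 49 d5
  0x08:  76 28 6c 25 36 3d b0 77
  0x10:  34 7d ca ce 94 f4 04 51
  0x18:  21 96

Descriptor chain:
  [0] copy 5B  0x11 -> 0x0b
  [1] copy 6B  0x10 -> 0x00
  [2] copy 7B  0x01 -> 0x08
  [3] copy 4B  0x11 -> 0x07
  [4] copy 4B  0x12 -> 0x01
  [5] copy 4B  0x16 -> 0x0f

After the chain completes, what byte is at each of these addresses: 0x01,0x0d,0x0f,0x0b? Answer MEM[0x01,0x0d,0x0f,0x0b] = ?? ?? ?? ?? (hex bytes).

#0 dst[0x0b+5] := {0x7d,0xca,0xce,0x94,0xf4}
#1 dst[0x00+6] := {0x34,0x7d,0xca,0xce,0x94,0xf4}
#2 dst[0x08+7] := {0x7d,0xca,0xce,0x94,0xf4,0x49,0xd5}
#3 dst[0x07+4] := {0x7d,0xca,0xce,0x94}
#4 dst[0x01+4] := {0xca,0xce,0x94,0xf4}
#5 dst[0x0f+4] := {0x04,0x51,0x21,0x96}
query mem[0x01]=0xca, mem[0x0d]=0x49, mem[0x0f]=0x04, mem[0x0b]=0x94

MEM[0x01,0x0d,0x0f,0x0b] = ca 49 04 94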